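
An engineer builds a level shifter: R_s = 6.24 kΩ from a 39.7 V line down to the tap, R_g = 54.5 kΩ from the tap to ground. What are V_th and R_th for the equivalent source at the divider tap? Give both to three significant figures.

V_th = 35.6 V, R_th = 5.60 kΩ

V_th is the open-circuit tap voltage: 39.7 × 54.5/(6.24 + 54.5) = 35.6 V.
With the supply zeroed, R_s and R_g appear in parallel from the tap: R_th = R_s‖R_g = (6.24 × 54.5)/60.74 = 5.60 kΩ.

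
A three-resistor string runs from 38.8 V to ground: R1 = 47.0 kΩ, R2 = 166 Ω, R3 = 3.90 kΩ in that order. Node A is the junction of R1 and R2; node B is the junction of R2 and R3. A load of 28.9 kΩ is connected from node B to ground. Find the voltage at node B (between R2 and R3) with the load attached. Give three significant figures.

At node B, R3 is in parallel with the load: R3‖R_L = 3436 Ω.
Below node A the resistance is R2 + (R3‖R_L) = 3602 Ω, so V_A = 38.8 × 3602/50600 = 2.762 V.
Then V_B = V_A × (R3‖R_L)/(R2 + R3‖R_L) = 2.762 × 3436/3602 = 2.63 V.

V ≈ 2.63 V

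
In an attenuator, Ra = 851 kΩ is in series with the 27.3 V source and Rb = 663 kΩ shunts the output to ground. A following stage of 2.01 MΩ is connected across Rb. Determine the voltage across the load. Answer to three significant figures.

V_out ≈ 10.1 V

The load sits in parallel with Rb: Rb‖R_L = (663 × 2010) / (663 + 2010) = 498.6 kΩ.
V_out = 27.3 × 498.6 / (851 + 498.6) = 27.3 × 498.6/1350 = 10.1 V.
(Unloaded it would have been 12.0 V.)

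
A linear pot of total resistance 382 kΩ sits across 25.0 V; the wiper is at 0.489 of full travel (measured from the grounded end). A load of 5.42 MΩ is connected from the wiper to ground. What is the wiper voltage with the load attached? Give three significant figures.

The wiper splits the pot into (1−α)R = 195.2 kΩ above and αR = 186.8 kΩ below.
Lower section ‖ load = 180.6 kΩ.
V_wiper = 25.0 × 180.6/(195.2 + 180.6) = 12.0 V.

V ≈ 12.0 V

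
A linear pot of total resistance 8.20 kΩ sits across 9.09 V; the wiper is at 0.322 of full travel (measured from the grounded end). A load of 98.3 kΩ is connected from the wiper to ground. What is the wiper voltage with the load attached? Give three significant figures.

V ≈ 2.87 V

The wiper splits the pot into (1−α)R = 5.560 kΩ above and αR = 2.640 kΩ below.
Lower section ‖ load = 2.571 kΩ.
V_wiper = 9.09 × 2.571/(5.560 + 2.571) = 2.87 V.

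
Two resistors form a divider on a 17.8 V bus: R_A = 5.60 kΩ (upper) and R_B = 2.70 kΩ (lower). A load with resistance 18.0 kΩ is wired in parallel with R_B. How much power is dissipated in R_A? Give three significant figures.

Total resistance from the source is R_A + (R_B‖R_L) = 7.948 kΩ, so I = 17.8/7.948 kΩ = 2.240 mA.
P = I²·R_A = (2.240 mA)² × 5.60 kΩ = 28.1 mW.

P ≈ 28.1 mW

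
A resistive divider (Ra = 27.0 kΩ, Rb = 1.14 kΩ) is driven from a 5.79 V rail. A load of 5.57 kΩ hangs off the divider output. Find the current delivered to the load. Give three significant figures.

Rb‖R_L = 0.9463 kΩ; V_out = 5.79 × 0.9463/27.95 = 0.1961 V.
I_L = V_out / R_L = 0.1961 / 5.57 kΩ = 0.0352 mA.

I_L ≈ 0.0352 mA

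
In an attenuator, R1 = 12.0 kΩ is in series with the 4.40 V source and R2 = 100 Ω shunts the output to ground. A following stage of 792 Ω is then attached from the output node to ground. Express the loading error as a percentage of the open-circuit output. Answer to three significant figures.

11.1 %

Unloaded V = 4.40 × 100/12100 = 0.036364 V.
Loaded: R2‖R_L = 88.79 Ω, giving V = 4.40 × 88.79/12090 = 0.032317 V.
Drop = (0.036364 − 0.032317) / 0.036364 = 11.1 %.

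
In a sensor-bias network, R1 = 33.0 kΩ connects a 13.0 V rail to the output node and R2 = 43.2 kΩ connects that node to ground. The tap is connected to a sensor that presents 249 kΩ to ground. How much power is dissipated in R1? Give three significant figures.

P ≈ 1.14 mW

Total resistance from the source is R1 + (R2‖R_L) = 69.81 kΩ, so I = 13.0/69.81 kΩ = 0.1862 mA.
P = I²·R1 = (0.1862 mA)² × 33.0 kΩ = 1.14 mW.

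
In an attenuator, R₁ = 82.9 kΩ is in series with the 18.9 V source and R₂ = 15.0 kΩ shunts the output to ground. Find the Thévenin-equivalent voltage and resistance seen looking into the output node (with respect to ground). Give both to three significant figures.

V_th = 2.90 V, R_th = 12.7 kΩ

V_th is the open-circuit tap voltage: 18.9 × 15.0/(82.9 + 15.0) = 2.90 V.
With the supply zeroed, R₁ and R₂ appear in parallel from the tap: R_th = R₁‖R₂ = (82.9 × 15.0)/97.90 = 12.7 kΩ.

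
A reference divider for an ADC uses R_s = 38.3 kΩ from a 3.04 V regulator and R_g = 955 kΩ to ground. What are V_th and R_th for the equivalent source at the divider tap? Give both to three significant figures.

V_th = 2.92 V, R_th = 36.8 kΩ

V_th is the open-circuit tap voltage: 3.04 × 955/(38.3 + 955) = 2.92 V.
With the supply zeroed, R_s and R_g appear in parallel from the tap: R_th = R_s‖R_g = (38.3 × 955)/993.3 = 36.8 kΩ.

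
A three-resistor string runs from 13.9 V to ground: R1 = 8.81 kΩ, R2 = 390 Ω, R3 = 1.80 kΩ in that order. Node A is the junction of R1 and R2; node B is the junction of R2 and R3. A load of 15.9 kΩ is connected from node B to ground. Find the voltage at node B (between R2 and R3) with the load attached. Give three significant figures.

At node B, R3 is in parallel with the load: R3‖R_L = 1617 Ω.
Below node A the resistance is R2 + (R3‖R_L) = 2007 Ω, so V_A = 13.9 × 2007/10820 = 2.579 V.
Then V_B = V_A × (R3‖R_L)/(R2 + R3‖R_L) = 2.579 × 1617/2007 = 2.08 V.

V ≈ 2.08 V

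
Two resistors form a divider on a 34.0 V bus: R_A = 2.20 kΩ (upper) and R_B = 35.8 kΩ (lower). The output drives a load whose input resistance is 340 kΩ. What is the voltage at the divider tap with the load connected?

The load sits in parallel with R_B: R_B‖R_L = (35.8 × 340) / (35.8 + 340) = 32.39 kΩ.
V_out = 34.0 × 32.39 / (2.20 + 32.39) = 34.0 × 32.39/34.59 = 31.8 V.

V_out ≈ 31.8 V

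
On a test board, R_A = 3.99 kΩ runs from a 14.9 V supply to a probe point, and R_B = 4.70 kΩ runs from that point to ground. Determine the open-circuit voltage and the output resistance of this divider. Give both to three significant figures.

V_th = 8.06 V, R_th = 2.16 kΩ

V_th is the open-circuit tap voltage: 14.9 × 4.70/(3.99 + 4.70) = 8.06 V.
With the supply zeroed, R_A and R_B appear in parallel from the tap: R_th = R_A‖R_B = (3.99 × 4.70)/8.690 = 2.16 kΩ.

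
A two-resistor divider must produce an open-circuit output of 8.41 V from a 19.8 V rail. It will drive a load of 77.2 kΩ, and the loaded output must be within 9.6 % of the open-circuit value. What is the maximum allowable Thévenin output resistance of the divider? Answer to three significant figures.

R_th ≤ 8.20 kΩ

Loading drop = R_th/(R_th + R_L) ≤ 0.0960, so R_th ≤ R_L · ε/(1−ε) = 77.2 kΩ × 0.0960/0.9040 = 8.20 kΩ.
(Any R1, R2 with R2/(R1+R2) = 0.425 and R1‖R2 ≤ 8.20 kΩ will meet the spec.)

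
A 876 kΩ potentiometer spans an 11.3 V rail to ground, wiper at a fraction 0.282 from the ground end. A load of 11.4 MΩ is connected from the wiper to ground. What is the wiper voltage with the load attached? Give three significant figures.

The wiper splits the pot into (1−α)R = 629.0 kΩ above and αR = 247.0 kΩ below.
Lower section ‖ load = 241.8 kΩ.
V_wiper = 11.3 × 241.8/(629.0 + 241.8) = 3.14 V.

V ≈ 3.14 V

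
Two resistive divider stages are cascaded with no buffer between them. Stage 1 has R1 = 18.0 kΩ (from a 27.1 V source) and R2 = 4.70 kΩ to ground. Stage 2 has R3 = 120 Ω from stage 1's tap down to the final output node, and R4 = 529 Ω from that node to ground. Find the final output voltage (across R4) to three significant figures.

Stage 2 presents R3+R4 = 649.0 Ω as a load on stage 1's tap.
Stage 1's lower leg becomes R2‖(R3+R4) = 570.3 Ω, so V_mid = 27.1 × 570.3/18570 = 0.8322 V.
Stage 2 is itself unloaded: V_out = V_mid × R4/(R3+R4) = 0.8322 × 529/649.0 = 0.678 V.

V_out ≈ 0.678 V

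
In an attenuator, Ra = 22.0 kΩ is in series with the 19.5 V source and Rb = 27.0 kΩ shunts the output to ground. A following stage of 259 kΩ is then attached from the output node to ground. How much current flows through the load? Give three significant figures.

Rb‖R_L = 24.45 kΩ; V_out = 19.5 × 24.45/46.45 = 10.26 V.
I_L = V_out / R_L = 10.26 / 259 kΩ = 0.0396 mA.

I_L ≈ 0.0396 mA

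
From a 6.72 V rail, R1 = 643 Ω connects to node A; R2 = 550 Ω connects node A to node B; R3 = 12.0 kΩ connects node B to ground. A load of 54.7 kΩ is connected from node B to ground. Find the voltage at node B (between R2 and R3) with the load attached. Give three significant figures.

V ≈ 5.99 V

At node B, R3 is in parallel with the load: R3‖R_L = 9841 Ω.
Below node A the resistance is R2 + (R3‖R_L) = 10390 Ω, so V_A = 6.72 × 10390/11030 = 6.328 V.
Then V_B = V_A × (R3‖R_L)/(R2 + R3‖R_L) = 6.328 × 9841/10390 = 5.99 V.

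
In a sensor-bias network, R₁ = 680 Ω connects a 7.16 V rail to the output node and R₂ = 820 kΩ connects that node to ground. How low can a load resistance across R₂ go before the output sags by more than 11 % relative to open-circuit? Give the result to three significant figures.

R_L(min) ≈ 5.50 kΩ

Output resistance R_th = R₁‖R₂ = (680 × 820000)/820700 = 679.4 Ω.
The fractional drop is R_th/(R_th + R_L); requiring this ≤ 0.110 gives R_L ≥ R_th(1/0.110 − 1) = 679.4 × 8.091 = 5.50 kΩ.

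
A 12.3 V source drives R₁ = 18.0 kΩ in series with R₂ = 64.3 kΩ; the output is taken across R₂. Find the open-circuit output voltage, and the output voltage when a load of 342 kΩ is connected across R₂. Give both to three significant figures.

Unloaded: 9.61 V; loaded: 9.23 V

Open-circuit: V = 12.3 × 64.3/(18.0 + 64.3) = 9.61 V.
With the load, R₂ becomes R₂‖R_L = 54.12 kΩ, so V = 12.3 × 54.12/72.12 = 9.23 V.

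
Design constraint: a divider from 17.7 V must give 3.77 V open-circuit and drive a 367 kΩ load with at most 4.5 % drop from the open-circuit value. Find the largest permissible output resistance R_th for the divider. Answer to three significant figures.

R_th ≤ 17.3 kΩ

Loading drop = R_th/(R_th + R_L) ≤ 0.0450, so R_th ≤ R_L · ε/(1−ε) = 367 kΩ × 0.0450/0.9550 = 17.3 kΩ.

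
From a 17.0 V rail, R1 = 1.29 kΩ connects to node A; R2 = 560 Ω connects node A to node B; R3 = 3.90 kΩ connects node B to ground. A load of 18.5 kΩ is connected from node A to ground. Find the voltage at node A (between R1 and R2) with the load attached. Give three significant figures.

V ≈ 12.5 V

Below node A the series string R2+R3 = 4460 Ω sits in parallel with the 18500 Ω load: 3594 Ω.
V_A = 17.0 × 3594/(1290 + 3594) = 12.5 V.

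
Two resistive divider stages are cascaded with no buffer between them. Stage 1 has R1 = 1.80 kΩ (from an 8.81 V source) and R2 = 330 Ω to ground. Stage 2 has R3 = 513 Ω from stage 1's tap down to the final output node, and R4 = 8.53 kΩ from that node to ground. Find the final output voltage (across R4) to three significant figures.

V_out ≈ 1.25 V

Stage 2 presents R3+R4 = 9043 Ω as a load on stage 1's tap.
Stage 1's lower leg becomes R2‖(R3+R4) = 318.4 Ω, so V_mid = 8.81 × 318.4/2118 = 1.324 V.
Stage 2 is itself unloaded: V_out = V_mid × R4/(R3+R4) = 1.324 × 8530/9043 = 1.25 V.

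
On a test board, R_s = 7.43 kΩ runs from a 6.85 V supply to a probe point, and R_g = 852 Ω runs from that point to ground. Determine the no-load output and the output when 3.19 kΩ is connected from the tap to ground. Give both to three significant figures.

Open-circuit: V = 6.85 × 852/(7430 + 852) = 0.705 V.
With the load, R_g becomes R_g‖R_L = 672.4 Ω, so V = 6.85 × 672.4/8102 = 0.568 V.

Unloaded: 0.705 V; loaded: 0.568 V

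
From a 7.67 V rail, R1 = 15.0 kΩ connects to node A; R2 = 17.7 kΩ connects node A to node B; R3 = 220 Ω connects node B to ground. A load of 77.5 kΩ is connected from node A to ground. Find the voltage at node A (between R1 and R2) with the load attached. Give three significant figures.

V ≈ 3.78 V

Below node A the series string R2+R3 = 17920 Ω sits in parallel with the 77500 Ω load: 14550 Ω.
V_A = 7.67 × 14550/(15000 + 14550) = 3.78 V.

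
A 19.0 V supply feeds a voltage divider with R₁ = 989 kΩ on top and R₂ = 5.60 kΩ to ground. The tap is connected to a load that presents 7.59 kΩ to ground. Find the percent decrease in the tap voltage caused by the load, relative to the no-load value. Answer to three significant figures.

Unloaded V = 19.0 × 5.60/994.6 = 0.1070 V.
Loaded: R₂‖R_L = 3.222 kΩ, giving V = 19.0 × 3.222/992.2 = 0.06171 V.
Drop = (0.1070 − 0.06171) / 0.1070 = 42.3 %.

42.3 %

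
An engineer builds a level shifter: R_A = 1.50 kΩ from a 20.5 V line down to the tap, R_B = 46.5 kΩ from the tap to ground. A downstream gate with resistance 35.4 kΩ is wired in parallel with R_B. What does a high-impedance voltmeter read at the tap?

The load sits in parallel with R_B: R_B‖R_L = (46.5 × 35.4) / (46.5 + 35.4) = 20.10 kΩ.
V_out = 20.5 × 20.10 / (1.50 + 20.10) = 20.5 × 20.10/21.60 = 19.1 V.
(Unloaded it would have been 19.9 V.)

V_out ≈ 19.1 V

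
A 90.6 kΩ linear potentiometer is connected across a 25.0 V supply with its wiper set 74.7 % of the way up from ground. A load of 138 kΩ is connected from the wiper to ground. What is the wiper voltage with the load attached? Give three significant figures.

V ≈ 16.6 V

The wiper splits the pot into (1−α)R = 22.92 kΩ above and αR = 67.68 kΩ below.
Lower section ‖ load = 45.41 kΩ.
V_wiper = 25.0 × 45.41/(22.92 + 45.41) = 16.6 V.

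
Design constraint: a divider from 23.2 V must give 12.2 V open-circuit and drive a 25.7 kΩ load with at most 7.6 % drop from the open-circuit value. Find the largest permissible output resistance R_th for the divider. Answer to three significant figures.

R_th ≤ 2.11 kΩ

Loading drop = R_th/(R_th + R_L) ≤ 0.0760, so R_th ≤ R_L · ε/(1−ε) = 25.7 kΩ × 0.0760/0.9240 = 2.11 kΩ.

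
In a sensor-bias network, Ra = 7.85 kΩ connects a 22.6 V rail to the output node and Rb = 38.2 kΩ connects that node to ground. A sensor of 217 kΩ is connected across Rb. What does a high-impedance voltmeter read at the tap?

V_out ≈ 18.2 V

The load sits in parallel with Rb: Rb‖R_L = (38.2 × 217) / (38.2 + 217) = 32.48 kΩ.
V_out = 22.6 × 32.48 / (7.85 + 32.48) = 22.6 × 32.48/40.33 = 18.2 V.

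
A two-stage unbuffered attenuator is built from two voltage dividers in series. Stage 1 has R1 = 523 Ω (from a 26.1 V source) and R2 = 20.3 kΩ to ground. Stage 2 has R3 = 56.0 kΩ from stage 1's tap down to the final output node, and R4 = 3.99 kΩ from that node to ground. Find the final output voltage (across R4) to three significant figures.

V_out ≈ 1.68 V

Stage 2 presents R3+R4 = 59990 Ω as a load on stage 1's tap.
Stage 1's lower leg becomes R2‖(R3+R4) = 15170 Ω, so V_mid = 26.1 × 15170/15690 = 25.23 V.
Stage 2 is itself unloaded: V_out = V_mid × R4/(R3+R4) = 25.23 × 3990/59990 = 1.68 V.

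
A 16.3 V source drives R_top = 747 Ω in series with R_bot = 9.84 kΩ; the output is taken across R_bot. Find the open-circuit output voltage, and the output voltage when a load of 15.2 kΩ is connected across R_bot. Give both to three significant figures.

Unloaded: 15.1 V; loaded: 14.5 V

Open-circuit: V = 16.3 × 9840/(747 + 9840) = 15.1 V.
With the load, R_bot becomes R_bot‖R_L = 5973 Ω, so V = 16.3 × 5973/6720 = 14.5 V.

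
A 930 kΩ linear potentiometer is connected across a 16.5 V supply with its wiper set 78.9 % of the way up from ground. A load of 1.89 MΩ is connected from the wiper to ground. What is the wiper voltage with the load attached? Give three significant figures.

The wiper splits the pot into (1−α)R = 196.2 kΩ above and αR = 733.8 kΩ below.
Lower section ‖ load = 528.6 kΩ.
V_wiper = 16.5 × 528.6/(196.2 + 528.6) = 12.0 V.

V ≈ 12.0 V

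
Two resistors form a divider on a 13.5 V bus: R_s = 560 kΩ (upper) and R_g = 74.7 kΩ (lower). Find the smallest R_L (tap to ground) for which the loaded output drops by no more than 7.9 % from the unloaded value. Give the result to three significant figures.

R_L(min) ≈ 768 kΩ

Output resistance R_th = R_s‖R_g = (560 × 74.7)/634.7 = 65.91 kΩ.
The fractional drop is R_th/(R_th + R_L); requiring this ≤ 0.0790 gives R_L ≥ R_th(1/0.0790 − 1) = 65.91 × 11.66 = 768 kΩ.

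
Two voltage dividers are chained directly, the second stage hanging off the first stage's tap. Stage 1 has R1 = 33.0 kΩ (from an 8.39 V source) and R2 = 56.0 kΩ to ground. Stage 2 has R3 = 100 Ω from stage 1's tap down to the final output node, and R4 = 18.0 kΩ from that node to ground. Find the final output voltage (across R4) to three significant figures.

Stage 2 presents R3+R4 = 18100 Ω as a load on stage 1's tap.
Stage 1's lower leg becomes R2‖(R3+R4) = 13680 Ω, so V_mid = 8.39 × 13680/46680 = 2.459 V.
Stage 2 is itself unloaded: V_out = V_mid × R4/(R3+R4) = 2.459 × 18000/18100 = 2.45 V.

V_out ≈ 2.45 V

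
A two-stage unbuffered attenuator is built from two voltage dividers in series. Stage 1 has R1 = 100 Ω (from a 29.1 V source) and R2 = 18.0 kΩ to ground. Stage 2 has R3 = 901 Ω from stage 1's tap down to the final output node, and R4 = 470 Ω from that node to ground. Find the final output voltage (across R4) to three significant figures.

Stage 2 presents R3+R4 = 1371 Ω as a load on stage 1's tap.
Stage 1's lower leg becomes R2‖(R3+R4) = 1274 Ω, so V_mid = 29.1 × 1274/1374 = 26.98 V.
Stage 2 is itself unloaded: V_out = V_mid × R4/(R3+R4) = 26.98 × 470/1371 = 9.25 V.

V_out ≈ 9.25 V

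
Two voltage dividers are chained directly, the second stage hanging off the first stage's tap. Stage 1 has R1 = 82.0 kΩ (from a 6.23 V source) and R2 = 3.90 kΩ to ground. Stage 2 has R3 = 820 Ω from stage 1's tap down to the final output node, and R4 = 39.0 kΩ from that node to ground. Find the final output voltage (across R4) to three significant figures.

Stage 2 presents R3+R4 = 39820 Ω as a load on stage 1's tap.
Stage 1's lower leg becomes R2‖(R3+R4) = 3552 Ω, so V_mid = 6.23 × 3552/85550 = 0.2587 V.
Stage 2 is itself unloaded: V_out = V_mid × R4/(R3+R4) = 0.2587 × 39000/39820 = 0.253 V.

V_out ≈ 0.253 V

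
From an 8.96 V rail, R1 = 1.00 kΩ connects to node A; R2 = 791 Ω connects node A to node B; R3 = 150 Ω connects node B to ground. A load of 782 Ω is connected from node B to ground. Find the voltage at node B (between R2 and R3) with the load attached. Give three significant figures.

V ≈ 0.588 V

At node B, R3 is in parallel with the load: R3‖R_L = 125.9 Ω.
Below node A the resistance is R2 + (R3‖R_L) = 916.9 Ω, so V_A = 8.96 × 916.9/1917 = 4.286 V.
Then V_B = V_A × (R3‖R_L)/(R2 + R3‖R_L) = 4.286 × 125.9/916.9 = 0.588 V.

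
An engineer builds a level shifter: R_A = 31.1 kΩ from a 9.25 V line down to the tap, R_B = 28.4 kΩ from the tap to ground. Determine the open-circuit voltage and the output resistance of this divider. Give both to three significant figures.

V_th = 4.42 V, R_th = 14.8 kΩ

V_th is the open-circuit tap voltage: 9.25 × 28.4/(31.1 + 28.4) = 4.42 V.
With the supply zeroed, R_A and R_B appear in parallel from the tap: R_th = R_A‖R_B = (31.1 × 28.4)/59.50 = 14.8 kΩ.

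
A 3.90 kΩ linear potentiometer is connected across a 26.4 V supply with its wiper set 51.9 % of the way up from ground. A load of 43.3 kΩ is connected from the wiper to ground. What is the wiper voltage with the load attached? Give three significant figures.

V ≈ 13.4 V

The wiper splits the pot into (1−α)R = 1.876 kΩ above and αR = 2.024 kΩ below.
Lower section ‖ load = 1.934 kΩ.
V_wiper = 26.4 × 1.934/(1.876 + 1.934) = 13.4 V.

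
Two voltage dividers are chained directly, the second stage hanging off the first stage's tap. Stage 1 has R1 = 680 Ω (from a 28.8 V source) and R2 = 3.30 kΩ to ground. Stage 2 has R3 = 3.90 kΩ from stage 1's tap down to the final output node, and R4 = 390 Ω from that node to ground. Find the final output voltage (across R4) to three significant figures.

V_out ≈ 1.92 V

Stage 2 presents R3+R4 = 4290 Ω as a load on stage 1's tap.
Stage 1's lower leg becomes R2‖(R3+R4) = 1865 Ω, so V_mid = 28.8 × 1865/2545 = 21.11 V.
Stage 2 is itself unloaded: V_out = V_mid × R4/(R3+R4) = 21.11 × 390/4290 = 1.92 V.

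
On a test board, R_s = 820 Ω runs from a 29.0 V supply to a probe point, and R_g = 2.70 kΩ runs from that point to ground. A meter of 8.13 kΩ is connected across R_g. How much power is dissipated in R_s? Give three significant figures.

Total resistance from the source is R_s + (R_g‖R_L) = 2847 Ω, so I = 29.0/2847 Ω = 10.19 mA.
P = I²·R_s = (10.19 mA)² × 820 Ω = 85.1 mW.

P ≈ 85.1 mW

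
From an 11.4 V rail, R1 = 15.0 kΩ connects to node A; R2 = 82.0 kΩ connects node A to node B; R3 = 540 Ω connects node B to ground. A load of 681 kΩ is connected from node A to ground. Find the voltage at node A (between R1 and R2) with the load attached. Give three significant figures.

V ≈ 9.47 V

Below node A the series string R2+R3 = 82540 Ω sits in parallel with the 681000 Ω load: 73620 Ω.
V_A = 11.4 × 73620/(15000 + 73620) = 9.47 V.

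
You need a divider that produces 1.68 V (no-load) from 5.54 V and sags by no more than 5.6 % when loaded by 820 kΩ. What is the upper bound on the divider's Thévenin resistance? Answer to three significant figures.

Loading drop = R_th/(R_th + R_L) ≤ 0.0560, so R_th ≤ R_L · ε/(1−ε) = 820 kΩ × 0.0560/0.9440 = 48.6 kΩ.
(Any R1, R2 with R2/(R1+R2) = 0.303 and R1‖R2 ≤ 48.6 kΩ will meet the spec.)

R_th ≤ 48.6 kΩ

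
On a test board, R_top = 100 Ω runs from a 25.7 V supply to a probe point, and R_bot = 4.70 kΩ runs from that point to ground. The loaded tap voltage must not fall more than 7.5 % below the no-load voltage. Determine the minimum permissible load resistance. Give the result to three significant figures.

Output resistance R_th = R_top‖R_bot = (100 × 4700)/4800 = 97.92 Ω.
The fractional drop is R_th/(R_th + R_L); requiring this ≤ 0.0750 gives R_L ≥ R_th(1/0.0750 − 1) = 97.92 × 12.33 = 1.21 kΩ.

R_L(min) ≈ 1.21 kΩ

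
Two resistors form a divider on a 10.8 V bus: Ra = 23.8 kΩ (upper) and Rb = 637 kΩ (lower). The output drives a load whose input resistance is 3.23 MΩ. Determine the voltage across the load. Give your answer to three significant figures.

V_out ≈ 10.3 V

The load sits in parallel with Rb: Rb‖R_L = (637 × 3230) / (637 + 3230) = 532.1 kΩ.
V_out = 10.8 × 532.1 / (23.8 + 532.1) = 10.8 × 532.1/555.9 = 10.3 V.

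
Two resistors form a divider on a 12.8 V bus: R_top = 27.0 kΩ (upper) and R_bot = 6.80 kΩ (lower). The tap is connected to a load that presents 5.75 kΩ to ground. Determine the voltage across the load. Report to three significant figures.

V_out ≈ 1.32 V

The load sits in parallel with R_bot: R_bot‖R_L = (6.80 × 5.75) / (6.80 + 5.75) = 3.116 kΩ.
V_out = 12.8 × 3.116 / (27.0 + 3.116) = 12.8 × 3.116/30.12 = 1.32 V.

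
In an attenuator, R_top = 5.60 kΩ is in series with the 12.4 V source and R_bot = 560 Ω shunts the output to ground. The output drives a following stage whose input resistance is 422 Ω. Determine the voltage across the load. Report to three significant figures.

V_out ≈ 0.511 V

The load sits in parallel with R_bot: R_bot‖R_L = (560 × 422) / (560 + 422) = 240.7 Ω.
V_out = 12.4 × 240.7 / (5600 + 240.7) = 12.4 × 240.7/5841 = 0.511 V.
(Unloaded it would have been 1.13 V.)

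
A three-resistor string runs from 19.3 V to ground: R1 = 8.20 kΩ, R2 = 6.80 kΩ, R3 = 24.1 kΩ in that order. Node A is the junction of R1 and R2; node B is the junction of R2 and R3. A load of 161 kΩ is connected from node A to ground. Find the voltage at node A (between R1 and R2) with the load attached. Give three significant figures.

V ≈ 14.7 V

Below node A the series string R2+R3 = 30.90 kΩ sits in parallel with the 161 kΩ load: 25.92 kΩ.
V_A = 19.3 × 25.92/(8.20 + 25.92) = 14.7 V.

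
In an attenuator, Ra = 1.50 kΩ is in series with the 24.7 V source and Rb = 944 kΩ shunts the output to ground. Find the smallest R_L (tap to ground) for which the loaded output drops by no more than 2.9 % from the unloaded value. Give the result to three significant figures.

R_L(min) ≈ 50.1 kΩ

Output resistance R_th = Ra‖Rb = (1.50 × 944)/945.5 = 1.498 kΩ.
The fractional drop is R_th/(R_th + R_L); requiring this ≤ 0.0290 gives R_L ≥ R_th(1/0.0290 − 1) = 1.498 × 33.48 = 50.1 kΩ.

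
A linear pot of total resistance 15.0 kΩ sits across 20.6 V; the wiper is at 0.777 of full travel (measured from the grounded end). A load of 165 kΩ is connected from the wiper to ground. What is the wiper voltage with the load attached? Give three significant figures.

V ≈ 15.8 V

The wiper splits the pot into (1−α)R = 3.345 kΩ above and αR = 11.65 kΩ below.
Lower section ‖ load = 10.89 kΩ.
V_wiper = 20.6 × 10.89/(3.345 + 10.89) = 15.8 V.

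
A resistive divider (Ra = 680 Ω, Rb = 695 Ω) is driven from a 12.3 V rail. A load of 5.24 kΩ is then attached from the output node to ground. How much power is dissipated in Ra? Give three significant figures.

Total resistance from the source is Ra + (Rb‖R_L) = 1294 Ω, so I = 12.3/1294 Ω = 9.508 mA.
P = I²·Ra = (9.508 mA)² × 680 Ω = 61.5 mW.

P ≈ 61.5 mW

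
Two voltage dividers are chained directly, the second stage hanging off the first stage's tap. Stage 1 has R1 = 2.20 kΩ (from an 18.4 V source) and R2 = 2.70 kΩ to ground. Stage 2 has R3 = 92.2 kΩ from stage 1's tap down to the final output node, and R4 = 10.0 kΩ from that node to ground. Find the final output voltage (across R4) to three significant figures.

Stage 2 presents R3+R4 = 102.2 kΩ as a load on stage 1's tap.
Stage 1's lower leg becomes R2‖(R3+R4) = 2.631 kΩ, so V_mid = 18.4 × 2.631/4.831 = 10.02 V.
Stage 2 is itself unloaded: V_out = V_mid × R4/(R3+R4) = 10.02 × 10.0/102.2 = 0.980 V.

V_out ≈ 0.980 V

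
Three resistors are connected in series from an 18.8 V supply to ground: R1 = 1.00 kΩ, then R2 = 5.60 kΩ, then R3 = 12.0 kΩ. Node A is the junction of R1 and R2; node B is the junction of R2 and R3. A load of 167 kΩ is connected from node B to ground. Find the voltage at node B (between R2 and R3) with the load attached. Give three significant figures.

At node B, R3 is in parallel with the load: R3‖R_L = 11.20 kΩ.
Below node A the resistance is R2 + (R3‖R_L) = 16.80 kΩ, so V_A = 18.8 × 16.80/17.80 = 17.74 V.
Then V_B = V_A × (R3‖R_L)/(R2 + R3‖R_L) = 17.74 × 11.20/16.80 = 11.8 V.

V ≈ 11.8 V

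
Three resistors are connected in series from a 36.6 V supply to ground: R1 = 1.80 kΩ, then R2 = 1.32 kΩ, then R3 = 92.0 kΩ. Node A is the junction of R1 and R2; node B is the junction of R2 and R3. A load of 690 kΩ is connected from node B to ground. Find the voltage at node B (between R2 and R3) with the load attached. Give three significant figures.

At node B, R3 is in parallel with the load: R3‖R_L = 81.18 kΩ.
Below node A the resistance is R2 + (R3‖R_L) = 82.50 kΩ, so V_A = 36.6 × 82.50/84.30 = 35.82 V.
Then V_B = V_A × (R3‖R_L)/(R2 + R3‖R_L) = 35.82 × 81.18/82.50 = 35.2 V.

V ≈ 35.2 V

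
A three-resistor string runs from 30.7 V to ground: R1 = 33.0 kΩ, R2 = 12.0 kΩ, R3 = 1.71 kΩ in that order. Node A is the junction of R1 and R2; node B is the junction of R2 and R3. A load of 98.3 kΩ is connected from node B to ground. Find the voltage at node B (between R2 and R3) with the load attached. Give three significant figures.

V ≈ 1.11 V

At node B, R3 is in parallel with the load: R3‖R_L = 1.681 kΩ.
Below node A the resistance is R2 + (R3‖R_L) = 13.68 kΩ, so V_A = 30.7 × 13.68/46.68 = 8.997 V.
Then V_B = V_A × (R3‖R_L)/(R2 + R3‖R_L) = 8.997 × 1.681/13.68 = 1.11 V.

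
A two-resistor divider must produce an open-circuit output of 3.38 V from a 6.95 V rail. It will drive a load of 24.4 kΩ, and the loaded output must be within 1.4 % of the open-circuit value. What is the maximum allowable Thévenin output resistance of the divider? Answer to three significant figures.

R_th ≤ 346 Ω

Loading drop = R_th/(R_th + R_L) ≤ 0.0140, so R_th ≤ R_L · ε/(1−ε) = 24.4 kΩ × 0.0140/0.9860 = 346 Ω.
(Any R1, R2 with R2/(R1+R2) = 0.486 and R1‖R2 ≤ 346 Ω will meet the spec.)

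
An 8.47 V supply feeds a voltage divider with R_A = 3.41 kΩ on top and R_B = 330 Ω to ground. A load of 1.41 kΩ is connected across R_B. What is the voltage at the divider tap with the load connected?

V_out ≈ 0.616 V

The load sits in parallel with R_B: R_B‖R_L = (330 × 1410) / (330 + 1410) = 267.4 Ω.
V_out = 8.47 × 267.4 / (3410 + 267.4) = 8.47 × 267.4/3677 = 0.616 V.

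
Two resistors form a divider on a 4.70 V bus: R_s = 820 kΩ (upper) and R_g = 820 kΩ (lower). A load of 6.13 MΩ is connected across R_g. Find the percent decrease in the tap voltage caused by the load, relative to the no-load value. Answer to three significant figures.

6.27 %

The divider's output (Thévenin) resistance is R_s‖R_g = 410.0 kΩ.
Fractional drop under load = R_th/(R_th + R_L) = 410.0 / (410.0 + 6130) = 0.06269.
So the output falls by 6.27 %.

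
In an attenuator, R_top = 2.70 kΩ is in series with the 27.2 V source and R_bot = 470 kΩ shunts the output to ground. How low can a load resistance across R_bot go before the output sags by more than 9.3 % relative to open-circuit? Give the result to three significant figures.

R_L(min) ≈ 26.2 kΩ

Output resistance R_th = R_top‖R_bot = (2.70 × 470)/472.7 = 2.685 kΩ.
The fractional drop is R_th/(R_th + R_L); requiring this ≤ 0.0930 gives R_L ≥ R_th(1/0.0930 − 1) = 2.685 × 9.753 = 26.2 kΩ.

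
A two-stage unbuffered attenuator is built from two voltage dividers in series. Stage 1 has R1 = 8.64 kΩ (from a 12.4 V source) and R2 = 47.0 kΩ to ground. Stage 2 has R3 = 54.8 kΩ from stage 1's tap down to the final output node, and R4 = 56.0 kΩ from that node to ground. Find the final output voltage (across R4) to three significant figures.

Stage 2 presents R3+R4 = 110.8 kΩ as a load on stage 1's tap.
Stage 1's lower leg becomes R2‖(R3+R4) = 33.00 kΩ, so V_mid = 12.4 × 33.00/41.64 = 9.827 V.
Stage 2 is itself unloaded: V_out = V_mid × R4/(R3+R4) = 9.827 × 56.0/110.8 = 4.97 V.

V_out ≈ 4.97 V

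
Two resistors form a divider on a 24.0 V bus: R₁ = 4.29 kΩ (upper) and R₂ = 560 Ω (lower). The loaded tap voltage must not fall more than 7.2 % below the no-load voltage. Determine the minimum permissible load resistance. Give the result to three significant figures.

R_L(min) ≈ 6.38 kΩ

Output resistance R_th = R₁‖R₂ = (4290 × 560)/4850 = 495.3 Ω.
The fractional drop is R_th/(R_th + R_L); requiring this ≤ 0.0720 gives R_L ≥ R_th(1/0.0720 − 1) = 495.3 × 12.89 = 6.38 kΩ.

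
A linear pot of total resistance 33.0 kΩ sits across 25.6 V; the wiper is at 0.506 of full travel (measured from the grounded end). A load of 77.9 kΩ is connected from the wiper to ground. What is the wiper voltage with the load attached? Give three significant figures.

The wiper splits the pot into (1−α)R = 16.30 kΩ above and αR = 16.70 kΩ below.
Lower section ‖ load = 13.75 kΩ.
V_wiper = 25.6 × 13.75/(16.30 + 13.75) = 11.7 V.

V ≈ 11.7 V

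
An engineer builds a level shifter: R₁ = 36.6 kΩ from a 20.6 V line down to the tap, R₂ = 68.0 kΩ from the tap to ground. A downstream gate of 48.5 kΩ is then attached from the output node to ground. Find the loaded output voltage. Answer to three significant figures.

V_out ≈ 8.98 V

The load sits in parallel with R₂: R₂‖R_L = (68.0 × 48.5) / (68.0 + 48.5) = 28.31 kΩ.
V_out = 20.6 × 28.31 / (36.6 + 28.31) = 20.6 × 28.31/64.91 = 8.98 V.
(Unloaded it would have been 13.4 V.)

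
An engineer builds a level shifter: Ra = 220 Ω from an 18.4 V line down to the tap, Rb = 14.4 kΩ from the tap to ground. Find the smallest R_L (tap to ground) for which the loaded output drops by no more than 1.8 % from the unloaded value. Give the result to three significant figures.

Output resistance R_th = Ra‖Rb = (220 × 14400)/14620 = 216.7 Ω.
The fractional drop is R_th/(R_th + R_L); requiring this ≤ 0.0180 gives R_L ≥ R_th(1/0.0180 − 1) = 216.7 × 54.56 = 11.8 kΩ.

R_L(min) ≈ 11.8 kΩ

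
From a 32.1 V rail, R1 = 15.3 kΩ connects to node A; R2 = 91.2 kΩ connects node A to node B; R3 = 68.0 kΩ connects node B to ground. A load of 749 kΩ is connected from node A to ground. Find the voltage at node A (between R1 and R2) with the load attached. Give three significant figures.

V ≈ 28.7 V

Below node A the series string R2+R3 = 159.2 kΩ sits in parallel with the 749 kΩ load: 131.3 kΩ.
V_A = 32.1 × 131.3/(15.3 + 131.3) = 28.7 V.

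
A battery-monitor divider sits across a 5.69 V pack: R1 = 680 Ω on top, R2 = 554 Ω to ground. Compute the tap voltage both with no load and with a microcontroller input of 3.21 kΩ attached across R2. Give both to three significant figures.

Unloaded: 2.55 V; loaded: 2.33 V

Open-circuit: V = 5.69 × 554/(680 + 554) = 2.55 V.
With the load, R2 becomes R2‖R_L = 472.5 Ω, so V = 5.69 × 472.5/1152 = 2.33 V.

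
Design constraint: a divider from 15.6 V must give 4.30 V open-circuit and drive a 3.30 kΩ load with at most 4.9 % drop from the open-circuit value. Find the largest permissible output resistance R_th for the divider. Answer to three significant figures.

Loading drop = R_th/(R_th + R_L) ≤ 0.0490, so R_th ≤ R_L · ε/(1−ε) = 3.30 kΩ × 0.0490/0.9510 = 170 Ω.

R_th ≤ 170 Ω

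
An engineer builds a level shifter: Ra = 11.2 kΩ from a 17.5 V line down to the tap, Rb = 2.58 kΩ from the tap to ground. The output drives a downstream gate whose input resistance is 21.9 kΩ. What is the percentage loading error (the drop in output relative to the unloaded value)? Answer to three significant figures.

8.74 %

Unloaded V = 17.5 × 2.58/13.78 = 3.2765 V.
Loaded: Rb‖R_L = 2.308 kΩ, giving V = 17.5 × 2.308/13.51 = 2.9902 V.
Drop = (3.2765 − 2.9902) / 3.2765 = 8.74 %.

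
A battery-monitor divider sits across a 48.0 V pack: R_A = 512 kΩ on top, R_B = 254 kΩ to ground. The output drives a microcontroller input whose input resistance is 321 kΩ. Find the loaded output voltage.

V_out ≈ 10.4 V

The load sits in parallel with R_B: R_B‖R_L = (254 × 321) / (254 + 321) = 141.8 kΩ.
V_out = 48.0 × 141.8 / (512 + 141.8) = 48.0 × 141.8/653.8 = 10.4 V.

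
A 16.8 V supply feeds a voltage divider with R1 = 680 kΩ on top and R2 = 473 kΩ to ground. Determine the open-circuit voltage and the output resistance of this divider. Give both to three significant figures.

V_th = 6.89 V, R_th = 279 kΩ

V_th is the open-circuit tap voltage: 16.8 × 473/(680 + 473) = 6.89 V.
With the supply zeroed, R1 and R2 appear in parallel from the tap: R_th = R1‖R2 = (680 × 473)/1153 = 279 kΩ.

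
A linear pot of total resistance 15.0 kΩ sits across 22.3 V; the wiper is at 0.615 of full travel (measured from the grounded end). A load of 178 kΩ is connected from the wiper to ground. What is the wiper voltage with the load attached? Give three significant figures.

V ≈ 13.4 V

The wiper splits the pot into (1−α)R = 5.775 kΩ above and αR = 9.225 kΩ below.
Lower section ‖ load = 8.770 kΩ.
V_wiper = 22.3 × 8.770/(5.775 + 8.770) = 13.4 V.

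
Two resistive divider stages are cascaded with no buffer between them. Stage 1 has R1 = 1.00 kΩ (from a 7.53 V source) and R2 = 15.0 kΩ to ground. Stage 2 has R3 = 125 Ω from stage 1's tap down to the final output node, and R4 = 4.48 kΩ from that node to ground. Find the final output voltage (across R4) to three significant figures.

V_out ≈ 5.71 V

Stage 2 presents R3+R4 = 4605 Ω as a load on stage 1's tap.
Stage 1's lower leg becomes R2‖(R3+R4) = 3523 Ω, so V_mid = 7.53 × 3523/4523 = 5.865 V.
Stage 2 is itself unloaded: V_out = V_mid × R4/(R3+R4) = 5.865 × 4480/4605 = 5.71 V.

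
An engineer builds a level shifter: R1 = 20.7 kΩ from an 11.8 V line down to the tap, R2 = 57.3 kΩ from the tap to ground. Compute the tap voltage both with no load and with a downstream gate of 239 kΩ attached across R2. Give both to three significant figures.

Open-circuit: V = 11.8 × 57.3/(20.7 + 57.3) = 8.67 V.
With the load, R2 becomes R2‖R_L = 46.22 kΩ, so V = 11.8 × 46.22/66.92 = 8.15 V.

Unloaded: 8.67 V; loaded: 8.15 V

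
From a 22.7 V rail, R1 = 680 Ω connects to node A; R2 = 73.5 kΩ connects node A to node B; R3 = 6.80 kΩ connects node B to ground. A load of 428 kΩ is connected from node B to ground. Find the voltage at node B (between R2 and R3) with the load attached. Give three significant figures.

V ≈ 1.88 V

At node B, R3 is in parallel with the load: R3‖R_L = 6694 Ω.
Below node A the resistance is R2 + (R3‖R_L) = 80190 Ω, so V_A = 22.7 × 80190/80870 = 22.51 V.
Then V_B = V_A × (R3‖R_L)/(R2 + R3‖R_L) = 22.51 × 6694/80190 = 1.88 V.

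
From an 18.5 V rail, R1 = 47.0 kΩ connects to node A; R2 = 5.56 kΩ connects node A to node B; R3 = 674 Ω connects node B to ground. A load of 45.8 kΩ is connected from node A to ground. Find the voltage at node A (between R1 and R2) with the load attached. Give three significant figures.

V ≈ 1.93 V

Below node A the series string R2+R3 = 6234 Ω sits in parallel with the 45800 Ω load: 5487 Ω.
V_A = 18.5 × 5487/(47000 + 5487) = 1.93 V.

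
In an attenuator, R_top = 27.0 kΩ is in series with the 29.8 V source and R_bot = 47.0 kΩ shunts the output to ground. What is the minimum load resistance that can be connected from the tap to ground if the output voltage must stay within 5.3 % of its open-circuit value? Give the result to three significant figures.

R_L(min) ≈ 306 kΩ

Output resistance R_th = R_top‖R_bot = (27.0 × 47.0)/74.00 = 17.15 kΩ.
The fractional drop is R_th/(R_th + R_L); requiring this ≤ 0.0530 gives R_L ≥ R_th(1/0.0530 − 1) = 17.15 × 17.87 = 306 kΩ.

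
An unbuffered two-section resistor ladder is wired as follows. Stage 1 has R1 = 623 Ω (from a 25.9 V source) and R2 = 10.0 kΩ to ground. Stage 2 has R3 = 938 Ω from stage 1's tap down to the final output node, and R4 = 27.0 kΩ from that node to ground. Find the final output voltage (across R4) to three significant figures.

V_out ≈ 23.1 V

Stage 2 presents R3+R4 = 27940 Ω as a load on stage 1's tap.
Stage 1's lower leg becomes R2‖(R3+R4) = 7364 Ω, so V_mid = 25.9 × 7364/7987 = 23.88 V.
Stage 2 is itself unloaded: V_out = V_mid × R4/(R3+R4) = 23.88 × 27000/27940 = 23.1 V.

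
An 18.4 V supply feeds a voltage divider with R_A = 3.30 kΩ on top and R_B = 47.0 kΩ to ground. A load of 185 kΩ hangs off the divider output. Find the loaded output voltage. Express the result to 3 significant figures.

The load sits in parallel with R_B: R_B‖R_L = (47.0 × 185) / (47.0 + 185) = 37.48 kΩ.
V_out = 18.4 × 37.48 / (3.30 + 37.48) = 18.4 × 37.48/40.78 = 16.9 V.

V_out ≈ 16.9 V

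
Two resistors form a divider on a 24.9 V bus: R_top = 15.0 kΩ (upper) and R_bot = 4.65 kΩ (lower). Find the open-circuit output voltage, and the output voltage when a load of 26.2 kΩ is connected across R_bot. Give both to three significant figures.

Unloaded: 5.89 V; loaded: 5.19 V

Open-circuit: V = 24.9 × 4.65/(15.0 + 4.65) = 5.89 V.
With the load, R_bot becomes R_bot‖R_L = 3.949 kΩ, so V = 24.9 × 3.949/18.95 = 5.19 V.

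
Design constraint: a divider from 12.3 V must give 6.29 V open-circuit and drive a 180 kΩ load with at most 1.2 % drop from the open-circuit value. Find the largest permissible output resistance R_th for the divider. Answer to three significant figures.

Loading drop = R_th/(R_th + R_L) ≤ 0.0120, so R_th ≤ R_L · ε/(1−ε) = 180 kΩ × 0.0120/0.9880 = 2.19 kΩ.
(Any R1, R2 with R2/(R1+R2) = 0.511 and R1‖R2 ≤ 2.19 kΩ will meet the spec.)

R_th ≤ 2.19 kΩ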